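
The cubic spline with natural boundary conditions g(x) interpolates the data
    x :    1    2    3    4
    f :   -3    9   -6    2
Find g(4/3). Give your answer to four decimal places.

3.5877

Let M_i = g''(x_i). Step sizes h_i = 1, 1, 1; slopes of the chords Δ_i = (y_(i+1) - y_i)/h_i = 12, -15, 8.
  1·M_0 + 4·M_1 + 1·M_2 = 6(Δ_1 - Δ_0) = -162
  1·M_1 + 4·M_2 + 1·M_3 = 6(Δ_2 - Δ_1) = 138
Natural end conditions: M_0 = M_3 = 0.
Forward elimination and back-substitution give M_0 = 0, M_1 = -262/5, M_2 = 238/5, M_3 = 0.
On [1, 2], g(x) = -3 + 311/15·(x - 1) + 0·(x - 1)² - 131/15·(x - 1)³.
With (x - 1) = 1/3: g(4/3) = 1453/405.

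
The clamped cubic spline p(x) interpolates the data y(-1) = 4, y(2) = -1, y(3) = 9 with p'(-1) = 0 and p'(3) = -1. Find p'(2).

With m_i denoting the second derivative at x_i, h_i = 3, 1, and Δ_i = (y_(i+1) − y_i)/h_i = -5/3, 10:
  3·m_0 + 8·m_1 + 1·m_2 = 6(Δ_1 - Δ_0) = 70
Clamped end conditions give two more equations: 2h_0·m_0 + h_0·m_1 = 6(Δ_0 - p'(-1)) = -10 and h_1·m_1 + 2h_1·m_2 = 6(p'(3) - Δ_1) = -66.
Solving: m_0 = -32/3, m_1 = 18, m_2 = -42.
On [2, 3], p'(x) = b_1 + 2c_1·(x - 2) + 3d_1·(x - 2)² with b_1 = Δ_1 - h_1(2m_1 + m_2)/6 = 11, c_1 = m_1/2 = 9, d_1 = (m_2 - m_1)/(6h_1) = -10. So p'(2) = 11.

11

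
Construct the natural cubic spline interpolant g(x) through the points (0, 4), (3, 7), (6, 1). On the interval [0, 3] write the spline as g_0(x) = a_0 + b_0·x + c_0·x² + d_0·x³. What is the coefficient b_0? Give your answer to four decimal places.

1.7500

Write σ_i for g''(x_i). With h_i = 3, 3 and divided differences Δ_i = 1, -2, the continuity of g' gives the tridiagonal system
  3·σ_0 + 12·σ_1 + 3·σ_2 = 6(Δ_1 - Δ_0) = -18
Natural end conditions: σ_0 = σ_2 = 0.
Solving: σ_0 = 0, σ_1 = -3/2, σ_2 = 0.
On [0, 3], with g_0(x) = a_0 + b_0·x + c_0·x² + d_0·x³: c_0 = σ_0/2 = 0, d_0 = (σ_1 - σ_0)/(6h_0) = -1/12, b_0 = Δ_0 - h_0(2σ_0 + σ_1)/6 = 7/4.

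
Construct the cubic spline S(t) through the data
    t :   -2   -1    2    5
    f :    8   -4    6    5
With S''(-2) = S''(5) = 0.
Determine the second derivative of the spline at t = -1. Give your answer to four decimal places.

With m_i denoting the second derivative at x_i, h_i = 1, 3, 3, and Δ_i = (y_(i+1) − y_i)/h_i = -12, 10/3, -1/3:
  1·m_0 + 8·m_1 + 3·m_2 = 6(Δ_1 - Δ_0) = 92
  3·m_1 + 12·m_2 + 3·m_3 = 6(Δ_2 - Δ_1) = -22
Natural end conditions: m_0 = m_3 = 0.
Forward elimination and back-substitution give m_0 = 0, m_1 = 390/29, m_2 = -452/87, m_3 = 0.

13.4483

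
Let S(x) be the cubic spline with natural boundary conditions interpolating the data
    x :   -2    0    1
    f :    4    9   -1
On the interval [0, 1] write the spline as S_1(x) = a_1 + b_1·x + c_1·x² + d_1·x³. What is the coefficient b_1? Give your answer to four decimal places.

Put M_i = S'' at the i-th knot. Here h = (2, 1) and Δ = (5/2, -10), so the interior equations h_(i-1)·M_(i-1) + 2(h_(i-1)+h_i)·M_i + h_i·M_(i+1) = 6(Δ_i − Δ_(i-1)) read
  2·M_0 + 6·M_1 + 1·M_2 = 6(Δ_1 - Δ_0) = -75
Natural end conditions: M_0 = M_2 = 0.
Solving: M_0 = 0, M_1 = -25/2, M_2 = 0.
On [0, 1], with S_1(x) = a_1 + b_1·x + c_1·x² + d_1·x³: c_1 = M_1/2 = -25/4, d_1 = (M_2 - M_1)/(6h_1) = 25/12, b_1 = Δ_1 - h_1(2M_1 + M_2)/6 = -35/6.

-5.8333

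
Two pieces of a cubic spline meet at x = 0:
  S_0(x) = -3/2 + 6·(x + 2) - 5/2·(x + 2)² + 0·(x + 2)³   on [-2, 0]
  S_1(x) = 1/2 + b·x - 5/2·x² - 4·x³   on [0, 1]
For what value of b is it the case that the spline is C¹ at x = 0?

S_0'(x) = 6 - 5·(x + 2) + 0·(x + 2)², so S_0'(0) = -4. On the right, S_1'(0) = b, so b = -4.

-4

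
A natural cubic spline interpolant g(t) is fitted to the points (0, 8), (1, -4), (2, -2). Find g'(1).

-5

With M_i denoting the second derivative at x_i, h_i = 1, 1, and Δ_i = (y_(i+1) − y_i)/h_i = -12, 2:
  1·M_0 + 4·M_1 + 1·M_2 = 6(Δ_1 - Δ_0) = 84
Natural end conditions: M_0 = M_2 = 0.
Forward elimination and back-substitution give M_0 = 0, M_1 = 21, M_2 = 0.
On [1, 2], g'(t) = b_1 + 2c_1·(t - 1) + 3d_1·(t - 1)² with b_1 = Δ_1 - h_1(2M_1 + M_2)/6 = -5, c_1 = M_1/2 = 21/2, d_1 = (M_2 - M_1)/(6h_1) = -7/2. So g'(1) = -5.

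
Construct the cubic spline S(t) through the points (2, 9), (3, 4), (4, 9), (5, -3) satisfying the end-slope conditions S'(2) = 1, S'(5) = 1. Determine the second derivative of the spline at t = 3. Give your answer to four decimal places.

36.8000

Put M_i = S'' at the i-th knot. Here h = (1, 1, 1) and Δ = (-5, 5, -12), so the interior equations h_(i-1)·M_(i-1) + 2(h_(i-1)+h_i)·M_i + h_i·M_(i+1) = 6(Δ_i − Δ_(i-1)) read
  1·M_0 + 4·M_1 + 1·M_2 = 6(Δ_1 - Δ_0) = 60
  1·M_1 + 4·M_2 + 1·M_3 = 6(Δ_2 - Δ_1) = -102
Clamped end conditions give two more equations: 2h_0·M_0 + h_0·M_1 = 6(Δ_0 - S'(2)) = -36 and h_2·M_2 + 2h_2·M_3 = 6(S'(5) - Δ_2) = 78.
Solving the tridiagonal system: M_0 = -182/5, M_1 = 184/5, M_2 = -254/5, M_3 = 322/5.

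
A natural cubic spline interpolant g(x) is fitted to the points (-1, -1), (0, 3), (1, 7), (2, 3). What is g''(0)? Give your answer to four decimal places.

3.2000

With σ_i denoting the second derivative at x_i, h_i = 1, 1, 1, and Δ_i = (y_(i+1) − y_i)/h_i = 4, 4, -4:
  1·σ_0 + 4·σ_1 + 1·σ_2 = 6(Δ_1 - Δ_0) = 0
  1·σ_1 + 4·σ_2 + 1·σ_3 = 6(Δ_2 - Δ_1) = -48
Natural end conditions: σ_0 = σ_3 = 0.
Solving the tridiagonal system: σ_0 = 0, σ_1 = 16/5, σ_2 = -64/5, σ_3 = 0.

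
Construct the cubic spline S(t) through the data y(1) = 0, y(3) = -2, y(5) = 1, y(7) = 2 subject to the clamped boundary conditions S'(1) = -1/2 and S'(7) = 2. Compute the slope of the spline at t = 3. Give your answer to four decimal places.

With M_i denoting the second derivative at x_i, h_i = 2, 2, 2, and Δ_i = (y_(i+1) − y_i)/h_i = -1, 3/2, 1/2:
  2·M_0 + 8·M_1 + 2·M_2 = 6(Δ_1 - Δ_0) = 15
  2·M_1 + 8·M_2 + 2·M_3 = 6(Δ_2 - Δ_1) = -6
Clamped end conditions give two more equations: 2h_0·M_0 + h_0·M_1 = 6(Δ_0 - S'(1)) = -3 and h_2·M_2 + 2h_2·M_3 = 6(S'(7) - Δ_2) = 9.
Solving: M_0 = -34/15, M_1 = 91/30, M_2 = -71/30, M_3 = 103/30.
On [3, 5], S'(t) = b_1 + 2c_1·(t - 3) + 3d_1·(t - 3)² with b_1 = Δ_1 - h_1(2M_1 + M_2)/6 = 4/15, c_1 = M_1/2 = 91/60, d_1 = (M_2 - M_1)/(6h_1) = -9/20. So S'(3) = 4/15.

0.2667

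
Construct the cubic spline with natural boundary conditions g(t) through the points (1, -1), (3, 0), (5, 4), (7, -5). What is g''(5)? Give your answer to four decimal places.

Put m_i = g'' at the i-th knot. Here h = (2, 2, 2) and Δ = (1/2, 2, -9/2), so the interior equations h_(i-1)·m_(i-1) + 2(h_(i-1)+h_i)·m_i + h_i·m_(i+1) = 6(Δ_i − Δ_(i-1)) read
  2·m_0 + 8·m_1 + 2·m_2 = 6(Δ_1 - Δ_0) = 9
  2·m_1 + 8·m_2 + 2·m_3 = 6(Δ_2 - Δ_1) = -39
Natural end conditions: m_0 = m_3 = 0.
Solving: m_0 = 0, m_1 = 5/2, m_2 = -11/2, m_3 = 0.

-5.5000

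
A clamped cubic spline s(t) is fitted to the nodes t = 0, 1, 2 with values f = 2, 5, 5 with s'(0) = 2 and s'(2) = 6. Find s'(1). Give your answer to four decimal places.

0.2500

Write M_i for s''(x_i). With h_i = 1, 1 and divided differences Δ_i = 3, 0, the continuity of s' gives the tridiagonal system
  1·M_0 + 4·M_1 + 1·M_2 = 6(Δ_1 - Δ_0) = -18
Clamped end conditions give two more equations: 2h_0·M_0 + h_0·M_1 = 6(Δ_0 - s'(0)) = 6 and h_1·M_1 + 2h_1·M_2 = 6(s'(2) - Δ_1) = 36.
Solving: M_0 = 19/2, M_1 = -13, M_2 = 49/2.
On [1, 2], s'(t) = b_1 + 2c_1·(t - 1) + 3d_1·(t - 1)² with b_1 = Δ_1 - h_1(2M_1 + M_2)/6 = 1/4, c_1 = M_1/2 = -13/2, d_1 = (M_2 - M_1)/(6h_1) = 25/4. So s'(1) = 1/4.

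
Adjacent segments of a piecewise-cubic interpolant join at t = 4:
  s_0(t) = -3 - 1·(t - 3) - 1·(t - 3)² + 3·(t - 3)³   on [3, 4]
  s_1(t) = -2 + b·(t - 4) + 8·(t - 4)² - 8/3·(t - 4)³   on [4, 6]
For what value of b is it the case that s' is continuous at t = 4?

s_0'(t) = -1 - 2·(t - 3) + 9·(t - 3)², so s_0'(4) = 6. On the right, s_1'(4) = b, so b = 6.

6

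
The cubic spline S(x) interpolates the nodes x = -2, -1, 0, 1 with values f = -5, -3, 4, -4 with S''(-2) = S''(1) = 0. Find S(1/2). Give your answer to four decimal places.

Let M_i = S''(x_i). Step sizes h_i = 1, 1, 1; slopes of the chords Δ_i = (y_(i+1) - y_i)/h_i = 2, 7, -8.
  1·M_0 + 4·M_1 + 1·M_2 = 6(Δ_1 - Δ_0) = 30
  1·M_1 + 4·M_2 + 1·M_3 = 6(Δ_2 - Δ_1) = -90
Natural end conditions: M_0 = M_3 = 0.
Solving the tridiagonal system: M_0 = 0, M_1 = 14, M_2 = -26, M_3 = 0.
On [0, 1], S(x) = 4 + 2/3·x - 13·x² + 13/3·x³.
With x = 1/2: S(1/2) = 13/8.

1.6250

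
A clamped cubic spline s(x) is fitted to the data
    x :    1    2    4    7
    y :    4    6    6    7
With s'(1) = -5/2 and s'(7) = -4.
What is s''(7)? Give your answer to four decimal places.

Put σ_i = s'' at the i-th knot. Here h = (1, 2, 3) and Δ = (2, 0, 1/3), so the interior equations h_(i-1)·σ_(i-1) + 2(h_(i-1)+h_i)·σ_i + h_i·σ_(i+1) = 6(Δ_i − Δ_(i-1)) read
  1·σ_0 + 6·σ_1 + 2·σ_2 = 6(Δ_1 - Δ_0) = -12
  2·σ_1 + 10·σ_2 + 3·σ_3 = 6(Δ_2 - Δ_1) = 2
Clamped end conditions give two more equations: 2h_0·σ_0 + h_0·σ_1 = 6(Δ_0 - s'(1)) = 27 and h_2·σ_2 + 2h_2·σ_3 = 6(s'(7) - Δ_2) = -26.
Hence σ_0 = 934/57, σ_1 = -329/57, σ_2 = 178/57, σ_3 = -112/19.

-5.8947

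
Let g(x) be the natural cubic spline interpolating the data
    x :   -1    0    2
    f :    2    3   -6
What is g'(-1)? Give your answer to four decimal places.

Put M_i = g'' at the i-th knot. Here h = (1, 2) and Δ = (1, -9/2), so the interior equations h_(i-1)·M_(i-1) + 2(h_(i-1)+h_i)·M_i + h_i·M_(i+1) = 6(Δ_i − Δ_(i-1)) read
  1·M_0 + 6·M_1 + 2·M_2 = 6(Δ_1 - Δ_0) = -33
Natural end conditions: M_0 = M_2 = 0.
Hence M_0 = 0, M_1 = -11/2, M_2 = 0.
On [-1, 0], g'(x) = b_0 + 2c_0·(x + 1) + 3d_0·(x + 1)² with b_0 = Δ_0 - h_0(2M_0 + M_1)/6 = 23/12, c_0 = M_0/2 = 0, d_0 = (M_1 - M_0)/(6h_0) = -11/12. So g'(-1) = 23/12.

1.9167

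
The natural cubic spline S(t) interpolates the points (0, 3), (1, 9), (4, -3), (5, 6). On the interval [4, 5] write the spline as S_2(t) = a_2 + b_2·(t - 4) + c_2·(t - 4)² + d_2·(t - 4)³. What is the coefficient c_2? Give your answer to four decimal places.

7.3091

With σ_i denoting the second derivative at x_i, h_i = 1, 3, 1, and Δ_i = (y_(i+1) − y_i)/h_i = 6, -4, 9:
  1·σ_0 + 8·σ_1 + 3·σ_2 = 6(Δ_1 - Δ_0) = -60
  3·σ_1 + 8·σ_2 + 1·σ_3 = 6(Δ_2 - Δ_1) = 78
Natural end conditions: σ_0 = σ_3 = 0.
Hence σ_0 = 0, σ_1 = -714/55, σ_2 = 804/55, σ_3 = 0.
On [4, 5], with S_2(t) = a_2 + b_2·(t - 4) + c_2·(t - 4)² + d_2·(t - 4)³: c_2 = σ_2/2 = 402/55, d_2 = (σ_3 - σ_2)/(6h_2) = -134/55, b_2 = Δ_2 - h_2(2σ_2 + σ_3)/6 = 227/55.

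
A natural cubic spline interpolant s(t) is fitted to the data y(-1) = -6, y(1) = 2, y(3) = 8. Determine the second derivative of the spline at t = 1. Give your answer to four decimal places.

Put M_i = s'' at the i-th knot. Here h = (2, 2) and Δ = (4, 3), so the interior equations h_(i-1)·M_(i-1) + 2(h_(i-1)+h_i)·M_i + h_i·M_(i+1) = 6(Δ_i − Δ_(i-1)) read
  2·M_0 + 8·M_1 + 2·M_2 = 6(Δ_1 - Δ_0) = -6
Natural end conditions: M_0 = M_2 = 0.
Solving the tridiagonal system: M_0 = 0, M_1 = -3/4, M_2 = 0.

-0.7500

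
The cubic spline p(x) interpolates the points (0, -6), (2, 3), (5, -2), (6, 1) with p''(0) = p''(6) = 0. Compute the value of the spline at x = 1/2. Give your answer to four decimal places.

-2.9137

Let M_i = p''(x_i). Step sizes h_i = 2, 3, 1; slopes of the chords Δ_i = (y_(i+1) - y_i)/h_i = 9/2, -5/3, 3.
  2·M_0 + 10·M_1 + 3·M_2 = 6(Δ_1 - Δ_0) = -37
  3·M_1 + 8·M_2 + 1·M_3 = 6(Δ_2 - Δ_1) = 28
Natural end conditions: M_0 = M_3 = 0.
Solving: M_0 = 0, M_1 = -380/71, M_2 = 391/71, M_3 = 0.
On [0, 2], p(x) = -6 + 2677/426·x + 0·x² - 95/213·x³.
With x = 1/2: p(1/2) = -1655/568.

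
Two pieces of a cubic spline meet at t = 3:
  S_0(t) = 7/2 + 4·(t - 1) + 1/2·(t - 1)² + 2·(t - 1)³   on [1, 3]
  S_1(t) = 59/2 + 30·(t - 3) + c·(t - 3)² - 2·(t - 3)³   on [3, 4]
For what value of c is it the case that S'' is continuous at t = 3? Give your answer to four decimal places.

S_0''(t) = 1 + 12·(t - 1), so S_0''(3) = 25. On the right, S_1''(3) = 2c, so c = 25/2.

12.5000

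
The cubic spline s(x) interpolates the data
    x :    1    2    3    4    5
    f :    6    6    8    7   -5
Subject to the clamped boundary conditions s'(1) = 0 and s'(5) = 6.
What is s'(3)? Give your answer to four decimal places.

With M_i denoting the second derivative at x_i, h_i = 1, 1, 1, 1, and Δ_i = (y_(i+1) − y_i)/h_i = 0, 2, -1, -12:
  1·M_0 + 4·M_1 + 1·M_2 = 6(Δ_1 - Δ_0) = 12
  1·M_1 + 4·M_2 + 1·M_3 = 6(Δ_2 - Δ_1) = -18
  1·M_2 + 4·M_3 + 1·M_4 = 6(Δ_3 - Δ_2) = -66
Clamped end conditions give two more equations: 2h_0·M_0 + h_0·M_1 = 6(Δ_0 - s'(1)) = 0 and h_3·M_3 + 2h_3·M_4 = 6(s'(5) - Δ_3) = 108.
Solving: M_0 = -33/28, M_1 = 33/14, M_2 = 15/4, M_3 = -495/14, M_4 = 2007/28.
On [3, 4], s'(x) = b_2 + 2c_2·(x - 3) + 3d_2·(x - 3)² with b_2 = Δ_2 - h_2(2M_2 + M_3)/6 = 51/14, c_2 = M_2/2 = 15/8, d_2 = (M_3 - M_2)/(6h_2) = -365/56. So s'(3) = 51/14.

3.6429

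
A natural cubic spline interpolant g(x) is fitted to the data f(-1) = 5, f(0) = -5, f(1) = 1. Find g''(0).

Write M_i for g''(x_i). With h_i = 1, 1 and divided differences Δ_i = -10, 6, the continuity of g' gives the tridiagonal system
  1·M_0 + 4·M_1 + 1·M_2 = 6(Δ_1 - Δ_0) = 96
Natural end conditions: M_0 = M_2 = 0.
Forward elimination and back-substitution give M_0 = 0, M_1 = 24, M_2 = 0.

24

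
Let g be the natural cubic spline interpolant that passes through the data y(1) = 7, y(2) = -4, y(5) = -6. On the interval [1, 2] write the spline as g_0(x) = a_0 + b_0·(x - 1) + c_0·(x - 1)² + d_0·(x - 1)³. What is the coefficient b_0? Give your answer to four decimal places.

-12.2917

With m_i denoting the second derivative at x_i, h_i = 1, 3, and Δ_i = (y_(i+1) − y_i)/h_i = -11, -2/3:
  1·m_0 + 8·m_1 + 3·m_2 = 6(Δ_1 - Δ_0) = 62
Natural end conditions: m_0 = m_2 = 0.
Hence m_0 = 0, m_1 = 31/4, m_2 = 0.
On [1, 2], with g_0(x) = a_0 + b_0·(x - 1) + c_0·(x - 1)² + d_0·(x - 1)³: c_0 = m_0/2 = 0, d_0 = (m_1 - m_0)/(6h_0) = 31/24, b_0 = Δ_0 - h_0(2m_0 + m_1)/6 = -295/24.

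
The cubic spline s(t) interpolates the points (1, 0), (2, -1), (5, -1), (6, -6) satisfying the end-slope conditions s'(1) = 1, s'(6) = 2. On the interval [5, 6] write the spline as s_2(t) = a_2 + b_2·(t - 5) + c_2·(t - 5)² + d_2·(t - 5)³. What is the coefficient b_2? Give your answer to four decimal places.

-6.2857

With m_i denoting the second derivative at x_i, h_i = 1, 3, 1, and Δ_i = (y_(i+1) − y_i)/h_i = -1, 0, -5:
  1·m_0 + 8·m_1 + 3·m_2 = 6(Δ_1 - Δ_0) = 6
  3·m_1 + 8·m_2 + 1·m_3 = 6(Δ_2 - Δ_1) = -30
Clamped end conditions give two more equations: 2h_0·m_0 + h_0·m_1 = 6(Δ_0 - s'(1)) = -12 and h_2·m_2 + 2h_2·m_3 = 6(s'(6) - Δ_2) = 42.
Forward elimination and back-substitution give m_0 = -60/7, m_1 = 36/7, m_2 = -62/7, m_3 = 178/7.
On [5, 6], with s_2(t) = a_2 + b_2·(t - 5) + c_2·(t - 5)² + d_2·(t - 5)³: c_2 = m_2/2 = -31/7, d_2 = (m_3 - m_2)/(6h_2) = 40/7, b_2 = Δ_2 - h_2(2m_2 + m_3)/6 = -44/7.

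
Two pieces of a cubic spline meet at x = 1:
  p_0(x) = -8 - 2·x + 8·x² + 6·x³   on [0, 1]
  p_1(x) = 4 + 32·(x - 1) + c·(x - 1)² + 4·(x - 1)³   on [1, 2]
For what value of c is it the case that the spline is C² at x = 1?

26

p_0''(x) = 16 + 36·x, so p_0''(1) = 52. On the right, p_1''(1) = 2c, so c = 26.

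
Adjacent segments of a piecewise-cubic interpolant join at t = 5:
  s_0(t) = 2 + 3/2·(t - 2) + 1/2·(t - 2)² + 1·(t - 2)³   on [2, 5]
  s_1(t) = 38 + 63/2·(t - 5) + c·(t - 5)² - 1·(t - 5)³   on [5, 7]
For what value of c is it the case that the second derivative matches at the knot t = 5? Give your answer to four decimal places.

9.5000

s_0''(t) = 1 + 6·(t - 2), so s_0''(5) = 19. On the right, s_1''(5) = 2c, so c = 19/2.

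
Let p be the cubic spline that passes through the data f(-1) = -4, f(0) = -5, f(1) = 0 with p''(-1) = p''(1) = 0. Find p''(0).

9

Write M_i for p''(x_i). With h_i = 1, 1 and divided differences Δ_i = -1, 5, the continuity of p' gives the tridiagonal system
  1·M_0 + 4·M_1 + 1·M_2 = 6(Δ_1 - Δ_0) = 36
Natural end conditions: M_0 = M_2 = 0.
Hence M_0 = 0, M_1 = 9, M_2 = 0.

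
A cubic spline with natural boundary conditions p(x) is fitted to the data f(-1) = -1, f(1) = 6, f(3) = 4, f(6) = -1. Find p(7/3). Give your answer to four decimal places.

Write m_i for p''(x_i). With h_i = 2, 2, 3 and divided differences Δ_i = 7/2, -1, -5/3, the continuity of p' gives the tridiagonal system
  2·m_0 + 8·m_1 + 2·m_2 = 6(Δ_1 - Δ_0) = -27
  2·m_1 + 10·m_2 + 3·m_3 = 6(Δ_2 - Δ_1) = -4
Natural end conditions: m_0 = m_3 = 0.
Solving: m_0 = 0, m_1 = -131/38, m_2 = 11/38, m_3 = 0.
On [1, 3], p(x) = 6 + 137/114·(x - 1) - 131/76·(x - 1)² + 71/228·(x - 1)³.
With (x - 1) = 4/3: p(7/3) = 8120/1539.

5.2762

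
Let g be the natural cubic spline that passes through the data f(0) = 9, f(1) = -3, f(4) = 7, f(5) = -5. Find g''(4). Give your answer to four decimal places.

-18.4000

Put M_i = g'' at the i-th knot. Here h = (1, 3, 1) and Δ = (-12, 10/3, -12), so the interior equations h_(i-1)·M_(i-1) + 2(h_(i-1)+h_i)·M_i + h_i·M_(i+1) = 6(Δ_i − Δ_(i-1)) read
  1·M_0 + 8·M_1 + 3·M_2 = 6(Δ_1 - Δ_0) = 92
  3·M_1 + 8·M_2 + 1·M_3 = 6(Δ_2 - Δ_1) = -92
Natural end conditions: M_0 = M_3 = 0.
Hence M_0 = 0, M_1 = 92/5, M_2 = -92/5, M_3 = 0.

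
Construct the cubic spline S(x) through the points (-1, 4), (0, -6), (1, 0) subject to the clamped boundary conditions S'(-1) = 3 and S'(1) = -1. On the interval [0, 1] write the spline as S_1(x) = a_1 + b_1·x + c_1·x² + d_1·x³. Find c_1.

26

Write M_i for S''(x_i). With h_i = 1, 1 and divided differences Δ_i = -10, 6, the continuity of S' gives the tridiagonal system
  1·M_0 + 4·M_1 + 1·M_2 = 6(Δ_1 - Δ_0) = 96
Clamped end conditions give two more equations: 2h_0·M_0 + h_0·M_1 = 6(Δ_0 - S'(-1)) = -78 and h_1·M_1 + 2h_1·M_2 = 6(S'(1) - Δ_1) = -42.
Solving: M_0 = -65, M_1 = 52, M_2 = -47.
On [0, 1], with S_1(x) = a_1 + b_1·x + c_1·x² + d_1·x³: c_1 = M_1/2 = 26, d_1 = (M_2 - M_1)/(6h_1) = -33/2, b_1 = Δ_1 - h_1(2M_1 + M_2)/6 = -7/2.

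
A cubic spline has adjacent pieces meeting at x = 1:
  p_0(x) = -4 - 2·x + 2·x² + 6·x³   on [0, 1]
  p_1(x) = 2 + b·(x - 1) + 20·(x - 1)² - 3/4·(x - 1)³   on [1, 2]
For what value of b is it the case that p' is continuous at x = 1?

p_0'(x) = -2 + 4·x + 18·x², so p_0'(1) = 20. On the right, p_1'(1) = b, so b = 20.

20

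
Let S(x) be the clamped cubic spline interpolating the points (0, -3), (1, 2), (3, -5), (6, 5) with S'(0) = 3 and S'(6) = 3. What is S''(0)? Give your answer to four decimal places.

12.6491

Put M_i = S'' at the i-th knot. Here h = (1, 2, 3) and Δ = (5, -7/2, 10/3), so the interior equations h_(i-1)·M_(i-1) + 2(h_(i-1)+h_i)·M_i + h_i·M_(i+1) = 6(Δ_i − Δ_(i-1)) read
  1·M_0 + 6·M_1 + 2·M_2 = 6(Δ_1 - Δ_0) = -51
  2·M_1 + 10·M_2 + 3·M_3 = 6(Δ_2 - Δ_1) = 41
Clamped end conditions give two more equations: 2h_0·M_0 + h_0·M_1 = 6(Δ_0 - S'(0)) = 12 and h_2·M_2 + 2h_2·M_3 = 6(S'(6) - Δ_2) = -2.
Solving the tridiagonal system: M_0 = 721/57, M_1 = -758/57, M_2 = 460/57, M_3 = -83/19.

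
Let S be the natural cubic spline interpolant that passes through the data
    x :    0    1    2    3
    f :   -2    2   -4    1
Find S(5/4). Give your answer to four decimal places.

Write m_i for S''(x_i). With h_i = 1, 1, 1 and divided differences Δ_i = 4, -6, 5, the continuity of S' gives the tridiagonal system
  1·m_0 + 4·m_1 + 1·m_2 = 6(Δ_1 - Δ_0) = -60
  1·m_1 + 4·m_2 + 1·m_3 = 6(Δ_2 - Δ_1) = 66
Natural end conditions: m_0 = m_3 = 0.
Solving: m_0 = 0, m_1 = -102/5, m_2 = 108/5, m_3 = 0.
On [1, 2], S(x) = 2 - 14/5·(x - 1) - 51/5·(x - 1)² + 7·(x - 1)³.
With (x - 1) = 1/4: S(5/4) = 247/320.

0.7719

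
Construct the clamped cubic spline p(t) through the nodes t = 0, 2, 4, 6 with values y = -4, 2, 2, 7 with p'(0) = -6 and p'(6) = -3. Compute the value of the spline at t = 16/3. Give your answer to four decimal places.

6.8593

Put M_i = p'' at the i-th knot. Here h = (2, 2, 2) and Δ = (3, 0, 5/2), so the interior equations h_(i-1)·M_(i-1) + 2(h_(i-1)+h_i)·M_i + h_i·M_(i+1) = 6(Δ_i − Δ_(i-1)) read
  2·M_0 + 8·M_1 + 2·M_2 = 6(Δ_1 - Δ_0) = -18
  2·M_1 + 8·M_2 + 2·M_3 = 6(Δ_2 - Δ_1) = 15
Clamped end conditions give two more equations: 2h_0·M_0 + h_0·M_1 = 6(Δ_0 - p'(0)) = 54 and h_2·M_2 + 2h_2·M_3 = 6(p'(6) - Δ_2) = -33.
Solving the tridiagonal system: M_0 = 177/10, M_1 = -42/5, M_2 = 69/10, M_3 = -117/10.
On [4, 6], p(t) = 2 + 9/5·(t - 4) + 69/20·(t - 4)² - 31/20·(t - 4)³.
With (t - 4) = 4/3: p(16/3) = 926/135.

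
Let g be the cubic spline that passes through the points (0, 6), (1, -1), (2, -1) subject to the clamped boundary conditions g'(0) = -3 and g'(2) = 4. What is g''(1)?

Let M_i = g''(x_i). Step sizes h_i = 1, 1; slopes of the chords Δ_i = (y_(i+1) - y_i)/h_i = -7, 0.
  1·M_0 + 4·M_1 + 1·M_2 = 6(Δ_1 - Δ_0) = 42
Clamped end conditions give two more equations: 2h_0·M_0 + h_0·M_1 = 6(Δ_0 - g'(0)) = -24 and h_1·M_1 + 2h_1·M_2 = 6(g'(2) - Δ_1) = 24.
Solving: M_0 = -19, M_1 = 14, M_2 = 5.

14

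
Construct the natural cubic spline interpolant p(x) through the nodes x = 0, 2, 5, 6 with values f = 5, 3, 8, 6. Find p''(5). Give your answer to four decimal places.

Write M_i for p''(x_i). With h_i = 2, 3, 1 and divided differences Δ_i = -1, 5/3, -2, the continuity of p' gives the tridiagonal system
  2·M_0 + 10·M_1 + 3·M_2 = 6(Δ_1 - Δ_0) = 16
  3·M_1 + 8·M_2 + 1·M_3 = 6(Δ_2 - Δ_1) = -22
Natural end conditions: M_0 = M_3 = 0.
Forward elimination and back-substitution give M_0 = 0, M_1 = 194/71, M_2 = -268/71, M_3 = 0.

-3.7746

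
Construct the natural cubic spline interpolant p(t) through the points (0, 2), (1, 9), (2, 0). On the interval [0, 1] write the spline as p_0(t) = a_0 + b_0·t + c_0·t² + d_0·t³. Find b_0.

Put σ_i = p'' at the i-th knot. Here h = (1, 1) and Δ = (7, -9), so the interior equations h_(i-1)·σ_(i-1) + 2(h_(i-1)+h_i)·σ_i + h_i·σ_(i+1) = 6(Δ_i − Δ_(i-1)) read
  1·σ_0 + 4·σ_1 + 1·σ_2 = 6(Δ_1 - Δ_0) = -96
Natural end conditions: σ_0 = σ_2 = 0.
Solving the tridiagonal system: σ_0 = 0, σ_1 = -24, σ_2 = 0.
On [0, 1], with p_0(t) = a_0 + b_0·t + c_0·t² + d_0·t³: c_0 = σ_0/2 = 0, d_0 = (σ_1 - σ_0)/(6h_0) = -4, b_0 = Δ_0 - h_0(2σ_0 + σ_1)/6 = 11.

11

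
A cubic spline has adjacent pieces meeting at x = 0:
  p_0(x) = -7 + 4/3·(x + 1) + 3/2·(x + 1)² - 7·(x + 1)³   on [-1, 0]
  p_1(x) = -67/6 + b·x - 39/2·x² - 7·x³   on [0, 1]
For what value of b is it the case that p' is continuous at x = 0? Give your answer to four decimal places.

p_0'(x) = 4/3 + 3·(x + 1) - 21·(x + 1)², so p_0'(0) = -50/3. On the right, p_1'(0) = b, so b = -50/3.

-16.6667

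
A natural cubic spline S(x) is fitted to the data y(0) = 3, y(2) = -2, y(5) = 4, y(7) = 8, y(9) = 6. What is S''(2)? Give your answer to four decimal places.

Put m_i = S'' at the i-th knot. Here h = (2, 3, 2, 2) and Δ = (-5/2, 2, 2, -1), so the interior equations h_(i-1)·m_(i-1) + 2(h_(i-1)+h_i)·m_i + h_i·m_(i+1) = 6(Δ_i − Δ_(i-1)) read
  2·m_0 + 10·m_1 + 3·m_2 = 6(Δ_1 - Δ_0) = 27
  3·m_1 + 10·m_2 + 2·m_3 = 6(Δ_2 - Δ_1) = 0
  2·m_2 + 8·m_3 + 2·m_4 = 6(Δ_3 - Δ_2) = -18
Natural end conditions: m_0 = m_4 = 0.
Solving: m_0 = 0, m_1 = 243/86, m_2 = -18/43, m_3 = -369/172, m_4 = 0.

2.8256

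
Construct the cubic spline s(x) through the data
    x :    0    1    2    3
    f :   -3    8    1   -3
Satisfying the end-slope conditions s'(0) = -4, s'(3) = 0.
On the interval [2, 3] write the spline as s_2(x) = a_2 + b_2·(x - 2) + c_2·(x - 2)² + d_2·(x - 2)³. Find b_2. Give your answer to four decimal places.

With m_i denoting the second derivative at x_i, h_i = 1, 1, 1, and Δ_i = (y_(i+1) − y_i)/h_i = 11, -7, -4:
  1·m_0 + 4·m_1 + 1·m_2 = 6(Δ_1 - Δ_0) = -108
  1·m_1 + 4·m_2 + 1·m_3 = 6(Δ_2 - Δ_1) = 18
Clamped end conditions give two more equations: 2h_0·m_0 + h_0·m_1 = 6(Δ_0 - s'(0)) = 90 and h_2·m_2 + 2h_2·m_3 = 6(s'(3) - Δ_2) = 24.
Solving the tridiagonal system: m_0 = 1036/15, m_1 = -722/15, m_2 = 232/15, m_3 = 64/15.
On [2, 3], with s_2(x) = a_2 + b_2·(x - 2) + c_2·(x - 2)² + d_2·(x - 2)³: c_2 = m_2/2 = 116/15, d_2 = (m_3 - m_2)/(6h_2) = -28/15, b_2 = Δ_2 - h_2(2m_2 + m_3)/6 = -148/15.

-9.8667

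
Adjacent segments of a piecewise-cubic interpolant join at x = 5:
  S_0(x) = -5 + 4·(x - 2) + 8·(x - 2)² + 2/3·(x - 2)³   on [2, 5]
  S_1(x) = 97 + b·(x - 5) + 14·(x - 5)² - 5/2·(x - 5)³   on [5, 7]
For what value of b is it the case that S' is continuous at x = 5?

70

S_0'(x) = 4 + 16·(x - 2) + 2·(x - 2)², so S_0'(5) = 70. On the right, S_1'(5) = b, so b = 70.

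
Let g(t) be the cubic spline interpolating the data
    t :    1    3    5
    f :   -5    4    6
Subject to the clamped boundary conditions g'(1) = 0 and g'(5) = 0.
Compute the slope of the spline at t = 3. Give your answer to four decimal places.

Put M_i = g'' at the i-th knot. Here h = (2, 2) and Δ = (9/2, 1), so the interior equations h_(i-1)·M_(i-1) + 2(h_(i-1)+h_i)·M_i + h_i·M_(i+1) = 6(Δ_i − Δ_(i-1)) read
  2·M_0 + 8·M_1 + 2·M_2 = 6(Δ_1 - Δ_0) = -21
Clamped end conditions give two more equations: 2h_0·M_0 + h_0·M_1 = 6(Δ_0 - g'(1)) = 27 and h_1·M_1 + 2h_1·M_2 = 6(g'(5) - Δ_1) = -6.
Forward elimination and back-substitution give M_0 = 75/8, M_1 = -21/4, M_2 = 9/8.
On [3, 5], g'(t) = b_1 + 2c_1·(t - 3) + 3d_1·(t - 3)² with b_1 = Δ_1 - h_1(2M_1 + M_2)/6 = 33/8, c_1 = M_1/2 = -21/8, d_1 = (M_2 - M_1)/(6h_1) = 17/32. So g'(3) = 33/8.

4.1250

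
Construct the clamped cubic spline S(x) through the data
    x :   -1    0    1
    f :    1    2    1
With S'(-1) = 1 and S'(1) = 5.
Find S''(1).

With M_i denoting the second derivative at x_i, h_i = 1, 1, and Δ_i = (y_(i+1) − y_i)/h_i = 1, -1:
  1·M_0 + 4·M_1 + 1·M_2 = 6(Δ_1 - Δ_0) = -12
Clamped end conditions give two more equations: 2h_0·M_0 + h_0·M_1 = 6(Δ_0 - S'(-1)) = 0 and h_1·M_1 + 2h_1·M_2 = 6(S'(1) - Δ_1) = 36.
Solving: M_0 = 5, M_1 = -10, M_2 = 23.

23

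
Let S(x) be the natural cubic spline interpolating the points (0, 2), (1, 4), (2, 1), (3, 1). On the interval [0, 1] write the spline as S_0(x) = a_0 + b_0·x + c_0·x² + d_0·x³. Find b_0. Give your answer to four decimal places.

3.5333

Put σ_i = S'' at the i-th knot. Here h = (1, 1, 1) and Δ = (2, -3, 0), so the interior equations h_(i-1)·σ_(i-1) + 2(h_(i-1)+h_i)·σ_i + h_i·σ_(i+1) = 6(Δ_i − Δ_(i-1)) read
  1·σ_0 + 4·σ_1 + 1·σ_2 = 6(Δ_1 - Δ_0) = -30
  1·σ_1 + 4·σ_2 + 1·σ_3 = 6(Δ_2 - Δ_1) = 18
Natural end conditions: σ_0 = σ_3 = 0.
Forward elimination and back-substitution give σ_0 = 0, σ_1 = -46/5, σ_2 = 34/5, σ_3 = 0.
On [0, 1], with S_0(x) = a_0 + b_0·x + c_0·x² + d_0·x³: c_0 = σ_0/2 = 0, d_0 = (σ_1 - σ_0)/(6h_0) = -23/15, b_0 = Δ_0 - h_0(2σ_0 + σ_1)/6 = 53/15.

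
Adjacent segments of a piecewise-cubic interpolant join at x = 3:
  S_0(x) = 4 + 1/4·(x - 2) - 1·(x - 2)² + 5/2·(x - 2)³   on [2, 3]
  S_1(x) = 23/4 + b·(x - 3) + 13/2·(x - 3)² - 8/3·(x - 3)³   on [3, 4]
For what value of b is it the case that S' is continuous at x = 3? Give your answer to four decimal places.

5.7500

S_0'(x) = 1/4 - 2·(x - 2) + 15/2·(x - 2)², so S_0'(3) = 23/4. On the right, S_1'(3) = b, so b = 23/4.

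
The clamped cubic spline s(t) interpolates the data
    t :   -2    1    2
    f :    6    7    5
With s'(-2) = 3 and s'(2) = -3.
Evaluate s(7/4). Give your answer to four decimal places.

With σ_i denoting the second derivative at x_i, h_i = 3, 1, and Δ_i = (y_(i+1) − y_i)/h_i = 1/3, -2:
  3·σ_0 + 8·σ_1 + 1·σ_2 = 6(Δ_1 - Δ_0) = -14
Clamped end conditions give two more equations: 2h_0·σ_0 + h_0·σ_1 = 6(Δ_0 - s'(-2)) = -16 and h_1·σ_1 + 2h_1·σ_2 = 6(s'(2) - Δ_1) = -6.
Solving: σ_0 = -29/12, σ_1 = -1/2, σ_2 = -11/4.
On [1, 2], s(t) = 7 - 11/8·(t - 1) - 1/4·(t - 1)² - 3/8·(t - 1)³.
With (t - 1) = 3/4: s(7/4) = 2903/512.

5.6699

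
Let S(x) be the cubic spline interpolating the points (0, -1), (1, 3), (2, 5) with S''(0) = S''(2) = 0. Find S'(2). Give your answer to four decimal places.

1.5000

Let M_i = S''(x_i). Step sizes h_i = 1, 1; slopes of the chords Δ_i = (y_(i+1) - y_i)/h_i = 4, 2.
  1·M_0 + 4·M_1 + 1·M_2 = 6(Δ_1 - Δ_0) = -12
Natural end conditions: M_0 = M_2 = 0.
Forward elimination and back-substitution give M_0 = 0, M_1 = -3, M_2 = 0.
On [1, 2], S'(x) = b_1 + 2c_1·(x - 1) + 3d_1·(x - 1)² with b_1 = Δ_1 - h_1(2M_1 + M_2)/6 = 3, c_1 = M_1/2 = -3/2, d_1 = (M_2 - M_1)/(6h_1) = 1/2. So S'(2) = 3/2.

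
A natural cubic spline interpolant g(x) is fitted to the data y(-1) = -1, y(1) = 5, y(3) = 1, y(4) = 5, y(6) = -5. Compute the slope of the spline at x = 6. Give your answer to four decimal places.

-8.5469

Let M_i = g''(x_i). Step sizes h_i = 2, 2, 1, 2; slopes of the chords Δ_i = (y_(i+1) - y_i)/h_i = 3, -2, 4, -5.
  2·M_0 + 8·M_1 + 2·M_2 = 6(Δ_1 - Δ_0) = -30
  2·M_1 + 6·M_2 + 1·M_3 = 6(Δ_2 - Δ_1) = 36
  1·M_2 + 6·M_3 + 2·M_4 = 6(Δ_3 - Δ_2) = -54
Natural end conditions: M_0 = M_4 = 0.
Solving the tridiagonal system: M_0 = 0, M_1 = -795/128, M_2 = 315/32, M_3 = -681/64, M_4 = 0.
On [4, 6], g'(x) = b_3 + 2c_3·(x - 4) + 3d_3·(x - 4)² with b_3 = Δ_3 - h_3(2M_3 + M_4)/6 = 67/32, c_3 = M_3/2 = -681/128, d_3 = (M_4 - M_3)/(6h_3) = 227/256. So g'(6) = -547/64.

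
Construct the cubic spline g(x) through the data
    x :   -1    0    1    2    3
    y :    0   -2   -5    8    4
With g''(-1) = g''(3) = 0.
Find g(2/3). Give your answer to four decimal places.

-5.6614

With m_i denoting the second derivative at x_i, h_i = 1, 1, 1, 1, and Δ_i = (y_(i+1) − y_i)/h_i = -2, -3, 13, -4:
  1·m_0 + 4·m_1 + 1·m_2 = 6(Δ_1 - Δ_0) = -6
  1·m_1 + 4·m_2 + 1·m_3 = 6(Δ_2 - Δ_1) = 96
  1·m_2 + 4·m_3 + 1·m_4 = 6(Δ_3 - Δ_2) = -102
Natural end conditions: m_0 = m_4 = 0.
Hence m_0 = 0, m_1 = -72/7, m_2 = 246/7, m_3 = -240/7, m_4 = 0.
On [0, 1], g(x) = -2 - 38/7·x - 36/7·x² + 53/7·x³.
With x = 2/3: g(2/3) = -1070/189.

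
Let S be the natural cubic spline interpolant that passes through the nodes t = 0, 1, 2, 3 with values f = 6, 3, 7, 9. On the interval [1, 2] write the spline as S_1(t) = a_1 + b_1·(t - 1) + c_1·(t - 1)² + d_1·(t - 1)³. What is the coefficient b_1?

1

With m_i denoting the second derivative at x_i, h_i = 1, 1, 1, and Δ_i = (y_(i+1) − y_i)/h_i = -3, 4, 2:
  1·m_0 + 4·m_1 + 1·m_2 = 6(Δ_1 - Δ_0) = 42
  1·m_1 + 4·m_2 + 1·m_3 = 6(Δ_2 - Δ_1) = -12
Natural end conditions: m_0 = m_3 = 0.
Solving: m_0 = 0, m_1 = 12, m_2 = -6, m_3 = 0.
On [1, 2], with S_1(t) = a_1 + b_1·(t - 1) + c_1·(t - 1)² + d_1·(t - 1)³: c_1 = m_1/2 = 6, d_1 = (m_2 - m_1)/(6h_1) = -3, b_1 = Δ_1 - h_1(2m_1 + m_2)/6 = 1.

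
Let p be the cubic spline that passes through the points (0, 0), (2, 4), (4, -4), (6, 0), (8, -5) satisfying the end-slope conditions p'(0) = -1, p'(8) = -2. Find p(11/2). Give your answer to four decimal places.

-0.8887

Put M_i = p'' at the i-th knot. Here h = (2, 2, 2, 2) and Δ = (2, -4, 2, -5/2), so the interior equations h_(i-1)·M_(i-1) + 2(h_(i-1)+h_i)·M_i + h_i·M_(i+1) = 6(Δ_i − Δ_(i-1)) read
  2·M_0 + 8·M_1 + 2·M_2 = 6(Δ_1 - Δ_0) = -36
  2·M_1 + 8·M_2 + 2·M_3 = 6(Δ_2 - Δ_1) = 36
  2·M_2 + 8·M_3 + 2·M_4 = 6(Δ_3 - Δ_2) = -27
Clamped end conditions give two more equations: 2h_0·M_0 + h_0·M_1 = 6(Δ_0 - p'(0)) = 18 and h_3·M_3 + 2h_3·M_4 = 6(p'(8) - Δ_3) = 3.
Solving the tridiagonal system: M_0 = 997/112, M_1 = -493/56, M_2 = 133/16, M_3 = -361/56, M_4 = 445/112.
On [4, 6], p(t) = -4 - 39/28·(t - 4) + 133/32·(t - 4)² - 551/448·(t - 4)³.
With (t - 4) = 3/2: p(11/2) = -455/512.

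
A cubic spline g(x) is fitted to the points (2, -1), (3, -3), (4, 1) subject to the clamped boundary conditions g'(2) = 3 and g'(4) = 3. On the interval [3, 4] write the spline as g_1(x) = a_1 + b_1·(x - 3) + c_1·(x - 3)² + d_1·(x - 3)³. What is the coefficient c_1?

With M_i denoting the second derivative at x_i, h_i = 1, 1, and Δ_i = (y_(i+1) − y_i)/h_i = -2, 4:
  1·M_0 + 4·M_1 + 1·M_2 = 6(Δ_1 - Δ_0) = 36
Clamped end conditions give two more equations: 2h_0·M_0 + h_0·M_1 = 6(Δ_0 - g'(2)) = -30 and h_1·M_1 + 2h_1·M_2 = 6(g'(4) - Δ_1) = -6.
Solving the tridiagonal system: M_0 = -24, M_1 = 18, M_2 = -12.
On [3, 4], with g_1(x) = a_1 + b_1·(x - 3) + c_1·(x - 3)² + d_1·(x - 3)³: c_1 = M_1/2 = 9, d_1 = (M_2 - M_1)/(6h_1) = -5, b_1 = Δ_1 - h_1(2M_1 + M_2)/6 = 0.

9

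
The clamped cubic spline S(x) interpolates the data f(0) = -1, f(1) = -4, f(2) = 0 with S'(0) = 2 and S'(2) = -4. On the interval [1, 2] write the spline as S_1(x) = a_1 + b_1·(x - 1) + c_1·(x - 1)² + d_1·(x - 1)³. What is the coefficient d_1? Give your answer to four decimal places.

Put σ_i = S'' at the i-th knot. Here h = (1, 1) and Δ = (-3, 4), so the interior equations h_(i-1)·σ_(i-1) + 2(h_(i-1)+h_i)·σ_i + h_i·σ_(i+1) = 6(Δ_i − Δ_(i-1)) read
  1·σ_0 + 4·σ_1 + 1·σ_2 = 6(Δ_1 - Δ_0) = 42
Clamped end conditions give two more equations: 2h_0·σ_0 + h_0·σ_1 = 6(Δ_0 - S'(0)) = -30 and h_1·σ_1 + 2h_1·σ_2 = 6(S'(2) - Δ_1) = -48.
Hence σ_0 = -57/2, σ_1 = 27, σ_2 = -75/2.
On [1, 2], with S_1(x) = a_1 + b_1·(x - 1) + c_1·(x - 1)² + d_1·(x - 1)³: c_1 = σ_1/2 = 27/2, d_1 = (σ_2 - σ_1)/(6h_1) = -43/4, b_1 = Δ_1 - h_1(2σ_1 + σ_2)/6 = 5/4.

-10.7500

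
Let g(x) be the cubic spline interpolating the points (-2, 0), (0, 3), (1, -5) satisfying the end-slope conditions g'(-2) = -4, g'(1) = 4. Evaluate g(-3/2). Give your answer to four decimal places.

With m_i denoting the second derivative at x_i, h_i = 2, 1, and Δ_i = (y_(i+1) − y_i)/h_i = 3/2, -8:
  2·m_0 + 6·m_1 + 1·m_2 = 6(Δ_1 - Δ_0) = -57
Clamped end conditions give two more equations: 2h_0·m_0 + h_0·m_1 = 6(Δ_0 - g'(-2)) = 33 and h_1·m_1 + 2h_1·m_2 = 6(g'(1) - Δ_1) = 72.
Solving: m_0 = 245/12, m_1 = -73/3, m_2 = 289/6.
On [-2, 0], g(x) = 0 - 4·(x + 2) + 245/24·(x + 2)² - 179/48·(x + 2)³.
With (x + 2) = 1/2: g(-3/2) = 11/128.

0.0859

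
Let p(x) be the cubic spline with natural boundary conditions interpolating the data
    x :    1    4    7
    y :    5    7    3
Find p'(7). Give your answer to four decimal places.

Let σ_i = p''(x_i). Step sizes h_i = 3, 3; slopes of the chords Δ_i = (y_(i+1) - y_i)/h_i = 2/3, -4/3.
  3·σ_0 + 12·σ_1 + 3·σ_2 = 6(Δ_1 - Δ_0) = -12
Natural end conditions: σ_0 = σ_2 = 0.
Forward elimination and back-substitution give σ_0 = 0, σ_1 = -1, σ_2 = 0.
On [4, 7], p'(x) = b_1 + 2c_1·(x - 4) + 3d_1·(x - 4)² with b_1 = Δ_1 - h_1(2σ_1 + σ_2)/6 = -1/3, c_1 = σ_1/2 = -1/2, d_1 = (σ_2 - σ_1)/(6h_1) = 1/18. So p'(7) = -11/6.

-1.8333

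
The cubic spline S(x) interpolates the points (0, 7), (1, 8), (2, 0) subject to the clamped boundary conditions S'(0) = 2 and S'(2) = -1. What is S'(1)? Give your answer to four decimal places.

-5.5000

Let σ_i = S''(x_i). Step sizes h_i = 1, 1; slopes of the chords Δ_i = (y_(i+1) - y_i)/h_i = 1, -8.
  1·σ_0 + 4·σ_1 + 1·σ_2 = 6(Δ_1 - Δ_0) = -54
Clamped end conditions give two more equations: 2h_0·σ_0 + h_0·σ_1 = 6(Δ_0 - S'(0)) = -6 and h_1·σ_1 + 2h_1·σ_2 = 6(S'(2) - Δ_1) = 42.
Solving the tridiagonal system: σ_0 = 9, σ_1 = -24, σ_2 = 33.
On [1, 2], S'(x) = b_1 + 2c_1·(x - 1) + 3d_1·(x - 1)² with b_1 = Δ_1 - h_1(2σ_1 + σ_2)/6 = -11/2, c_1 = σ_1/2 = -12, d_1 = (σ_2 - σ_1)/(6h_1) = 19/2. So S'(1) = -11/2.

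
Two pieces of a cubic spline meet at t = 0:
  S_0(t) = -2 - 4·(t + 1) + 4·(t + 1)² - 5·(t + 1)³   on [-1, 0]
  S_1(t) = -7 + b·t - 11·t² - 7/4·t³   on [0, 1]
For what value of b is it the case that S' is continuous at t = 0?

-11

S_0'(t) = -4 + 8·(t + 1) - 15·(t + 1)², so S_0'(0) = -11. On the right, S_1'(0) = b, so b = -11.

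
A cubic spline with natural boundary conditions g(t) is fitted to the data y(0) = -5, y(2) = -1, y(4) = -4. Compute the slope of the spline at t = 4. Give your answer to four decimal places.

-2.3750

Put M_i = g'' at the i-th knot. Here h = (2, 2) and Δ = (2, -3/2), so the interior equations h_(i-1)·M_(i-1) + 2(h_(i-1)+h_i)·M_i + h_i·M_(i+1) = 6(Δ_i − Δ_(i-1)) read
  2·M_0 + 8·M_1 + 2·M_2 = 6(Δ_1 - Δ_0) = -21
Natural end conditions: M_0 = M_2 = 0.
Hence M_0 = 0, M_1 = -21/8, M_2 = 0.
On [2, 4], g'(t) = b_1 + 2c_1·(t - 2) + 3d_1·(t - 2)² with b_1 = Δ_1 - h_1(2M_1 + M_2)/6 = 1/4, c_1 = M_1/2 = -21/16, d_1 = (M_2 - M_1)/(6h_1) = 7/32. So g'(4) = -19/8.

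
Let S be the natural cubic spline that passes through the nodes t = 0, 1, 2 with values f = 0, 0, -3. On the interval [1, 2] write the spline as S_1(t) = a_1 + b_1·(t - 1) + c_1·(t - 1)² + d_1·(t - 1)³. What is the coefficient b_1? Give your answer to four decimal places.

Let M_i = S''(x_i). Step sizes h_i = 1, 1; slopes of the chords Δ_i = (y_(i+1) - y_i)/h_i = 0, -3.
  1·M_0 + 4·M_1 + 1·M_2 = 6(Δ_1 - Δ_0) = -18
Natural end conditions: M_0 = M_2 = 0.
Forward elimination and back-substitution give M_0 = 0, M_1 = -9/2, M_2 = 0.
On [1, 2], with S_1(t) = a_1 + b_1·(t - 1) + c_1·(t - 1)² + d_1·(t - 1)³: c_1 = M_1/2 = -9/4, d_1 = (M_2 - M_1)/(6h_1) = 3/4, b_1 = Δ_1 - h_1(2M_1 + M_2)/6 = -3/2.

-1.5000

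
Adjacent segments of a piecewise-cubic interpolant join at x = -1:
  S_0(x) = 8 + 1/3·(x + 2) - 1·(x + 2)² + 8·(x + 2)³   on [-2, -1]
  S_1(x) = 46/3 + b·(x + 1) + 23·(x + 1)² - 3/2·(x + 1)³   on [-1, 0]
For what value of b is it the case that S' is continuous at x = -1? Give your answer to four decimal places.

22.3333

S_0'(x) = 1/3 - 2·(x + 2) + 24·(x + 2)², so S_0'(-1) = 67/3. On the right, S_1'(-1) = b, so b = 67/3.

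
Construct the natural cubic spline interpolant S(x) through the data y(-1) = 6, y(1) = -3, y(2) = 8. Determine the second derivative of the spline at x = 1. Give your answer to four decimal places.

Put m_i = S'' at the i-th knot. Here h = (2, 1) and Δ = (-9/2, 11), so the interior equations h_(i-1)·m_(i-1) + 2(h_(i-1)+h_i)·m_i + h_i·m_(i+1) = 6(Δ_i − Δ_(i-1)) read
  2·m_0 + 6·m_1 + 1·m_2 = 6(Δ_1 - Δ_0) = 93
Natural end conditions: m_0 = m_2 = 0.
Forward elimination and back-substitution give m_0 = 0, m_1 = 31/2, m_2 = 0.

15.5000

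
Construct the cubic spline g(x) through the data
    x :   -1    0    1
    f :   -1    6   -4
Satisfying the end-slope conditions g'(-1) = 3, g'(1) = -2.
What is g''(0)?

Let σ_i = g''(x_i). Step sizes h_i = 1, 1; slopes of the chords Δ_i = (y_(i+1) - y_i)/h_i = 7, -10.
  1·σ_0 + 4·σ_1 + 1·σ_2 = 6(Δ_1 - Δ_0) = -102
Clamped end conditions give two more equations: 2h_0·σ_0 + h_0·σ_1 = 6(Δ_0 - g'(-1)) = 24 and h_1·σ_1 + 2h_1·σ_2 = 6(g'(1) - Δ_1) = 48.
Hence σ_0 = 35, σ_1 = -46, σ_2 = 47.

-46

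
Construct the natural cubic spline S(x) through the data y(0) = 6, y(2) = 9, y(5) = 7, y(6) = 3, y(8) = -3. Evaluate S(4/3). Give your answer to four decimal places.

8.1383

With m_i denoting the second derivative at x_i, h_i = 2, 3, 1, 2, and Δ_i = (y_(i+1) − y_i)/h_i = 3/2, -2/3, -4, -3:
  2·m_0 + 10·m_1 + 3·m_2 = 6(Δ_1 - Δ_0) = -13
  3·m_1 + 8·m_2 + 1·m_3 = 6(Δ_2 - Δ_1) = -20
  1·m_2 + 6·m_3 + 2·m_4 = 6(Δ_3 - Δ_2) = 6
Natural end conditions: m_0 = m_4 = 0.
Hence m_0 = 0, m_1 = -233/416, m_2 = -513/208, m_3 = 587/416, m_4 = 0.
On [0, 2], S(x) = 6 + 2105/1248·x + 0·x² - 233/4992·x³.
With x = 4/3: S(4/3) = 68557/8424.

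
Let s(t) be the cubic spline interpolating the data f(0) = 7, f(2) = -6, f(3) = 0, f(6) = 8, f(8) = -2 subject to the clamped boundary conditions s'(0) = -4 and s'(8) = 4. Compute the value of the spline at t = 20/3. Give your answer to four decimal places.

Put m_i = s'' at the i-th knot. Here h = (2, 1, 3, 2) and Δ = (-13/2, 6, 8/3, -5), so the interior equations h_(i-1)·m_(i-1) + 2(h_(i-1)+h_i)·m_i + h_i·m_(i+1) = 6(Δ_i − Δ_(i-1)) read
  2·m_0 + 6·m_1 + 1·m_2 = 6(Δ_1 - Δ_0) = 75
  1·m_1 + 8·m_2 + 3·m_3 = 6(Δ_2 - Δ_1) = -20
  3·m_2 + 10·m_3 + 2·m_4 = 6(Δ_3 - Δ_2) = -46
Clamped end conditions give two more equations: 2h_0·m_0 + h_0·m_1 = 6(Δ_0 - s'(0)) = -15 and h_3·m_3 + 2h_3·m_4 = 6(s'(8) - Δ_3) = 54.
Solving the tridiagonal system: m_0 = -4969/408, m_1 = 3439/204, m_2 = -365/204, m_3 = -511/68, m_4 = 2347/136.
On [6, 8], s(t) = 8 - 781/136·(t - 6) - 511/136·(t - 6)² + 1123/544·(t - 6)³.
With (t - 6) = 2/3: s(20/3) = 1429/459.

3.1133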